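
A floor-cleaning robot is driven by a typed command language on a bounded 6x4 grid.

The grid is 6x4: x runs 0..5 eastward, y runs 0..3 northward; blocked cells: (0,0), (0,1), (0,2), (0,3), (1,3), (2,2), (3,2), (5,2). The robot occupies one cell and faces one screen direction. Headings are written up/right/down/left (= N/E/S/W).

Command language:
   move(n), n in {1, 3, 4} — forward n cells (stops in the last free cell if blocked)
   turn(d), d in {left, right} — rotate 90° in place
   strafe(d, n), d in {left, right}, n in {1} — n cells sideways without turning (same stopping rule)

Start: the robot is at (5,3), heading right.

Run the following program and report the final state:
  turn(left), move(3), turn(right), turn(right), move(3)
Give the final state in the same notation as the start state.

t0: at (5,3), heading right
1. turn(left) → at (5,3), heading up
2. move(3) → at (5,3), heading up
3. turn(right) → at (5,3), heading right
4. turn(right) → at (5,3), heading down
5. move(3) → at (5,3), heading down

at (5,3), heading down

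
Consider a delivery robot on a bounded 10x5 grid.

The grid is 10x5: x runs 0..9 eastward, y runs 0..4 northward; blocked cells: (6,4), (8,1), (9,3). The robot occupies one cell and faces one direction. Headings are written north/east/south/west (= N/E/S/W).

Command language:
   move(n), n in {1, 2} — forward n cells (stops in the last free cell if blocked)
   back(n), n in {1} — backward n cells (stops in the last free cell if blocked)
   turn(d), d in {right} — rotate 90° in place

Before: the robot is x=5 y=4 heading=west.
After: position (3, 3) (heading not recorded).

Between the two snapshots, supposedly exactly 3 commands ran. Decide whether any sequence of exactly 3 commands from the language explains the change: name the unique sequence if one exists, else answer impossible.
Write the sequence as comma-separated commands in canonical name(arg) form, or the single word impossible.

move(2), turn(right), back(1)

key: running back(1) before move(2) would end elsewhere — order is forced
initial: x=5 y=4 heading=west
[1] after move(2): x=3 y=4 heading=west
[2] after turn(right): x=3 y=4 heading=north
[3] after back(1): x=3 y=3 heading=north
all 64 alternatives checked — unique.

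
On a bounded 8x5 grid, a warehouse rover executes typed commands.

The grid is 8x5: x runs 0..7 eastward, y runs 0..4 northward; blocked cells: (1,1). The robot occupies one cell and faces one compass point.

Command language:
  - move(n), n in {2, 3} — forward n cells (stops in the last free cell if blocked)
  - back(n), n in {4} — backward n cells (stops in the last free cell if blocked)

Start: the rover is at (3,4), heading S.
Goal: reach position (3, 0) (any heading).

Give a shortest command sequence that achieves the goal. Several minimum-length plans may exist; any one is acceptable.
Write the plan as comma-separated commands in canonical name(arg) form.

move(3), move(3)

start: at (3,4), heading S
t=1 move(3) ⇒ at (3,1), heading S
t=2 move(3) ⇒ at (3,0), heading S
minimal: 2 command(s), checked below 2.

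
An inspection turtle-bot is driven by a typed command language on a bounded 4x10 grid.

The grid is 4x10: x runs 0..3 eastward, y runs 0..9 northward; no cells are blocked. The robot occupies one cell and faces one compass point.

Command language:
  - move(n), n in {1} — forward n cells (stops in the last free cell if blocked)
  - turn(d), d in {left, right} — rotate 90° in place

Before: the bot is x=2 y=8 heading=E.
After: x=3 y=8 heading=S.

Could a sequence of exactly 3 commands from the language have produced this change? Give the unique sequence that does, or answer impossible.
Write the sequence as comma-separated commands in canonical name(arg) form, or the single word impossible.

move(1), move(1), turn(right)

key: the second move(1) runs into the grid edge before its full distance
from: x=2 y=8 heading=E
step 1 (move(1)): x=3 y=8 heading=E
step 2 (move(1)): x=3 y=8 heading=E
step 3 (turn(right)): x=3 y=8 heading=S
no other 3-command option fits: unique.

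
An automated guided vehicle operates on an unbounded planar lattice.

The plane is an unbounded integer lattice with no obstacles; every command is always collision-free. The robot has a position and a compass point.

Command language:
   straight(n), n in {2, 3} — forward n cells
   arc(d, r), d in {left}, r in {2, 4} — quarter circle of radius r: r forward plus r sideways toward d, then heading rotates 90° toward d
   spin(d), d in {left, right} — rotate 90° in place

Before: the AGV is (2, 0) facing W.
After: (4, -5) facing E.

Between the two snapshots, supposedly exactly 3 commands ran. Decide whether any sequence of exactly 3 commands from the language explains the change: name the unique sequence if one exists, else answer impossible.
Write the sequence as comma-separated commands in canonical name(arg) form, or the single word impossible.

spin(left), straight(3), arc(left, 2)

key: position moved to (4,-5) AND the heading swung to E — translation plus rotation needed
initial: (2, 0) facing W
[1] after spin(left): (2, 0) facing S
[2] after straight(3): (2, -3) facing S
[3] after arc(left, 2): (4, -5) facing E
no rival 3-sequence matches.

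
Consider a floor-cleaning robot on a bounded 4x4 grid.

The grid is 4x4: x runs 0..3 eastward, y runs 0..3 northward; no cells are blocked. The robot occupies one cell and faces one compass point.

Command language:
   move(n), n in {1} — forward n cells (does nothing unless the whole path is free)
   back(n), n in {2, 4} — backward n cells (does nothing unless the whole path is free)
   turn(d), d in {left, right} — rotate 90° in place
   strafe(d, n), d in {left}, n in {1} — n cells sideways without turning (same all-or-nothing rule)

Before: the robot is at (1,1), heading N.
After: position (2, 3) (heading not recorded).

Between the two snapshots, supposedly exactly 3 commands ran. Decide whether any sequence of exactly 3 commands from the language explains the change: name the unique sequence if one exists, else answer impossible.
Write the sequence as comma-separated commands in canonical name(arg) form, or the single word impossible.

no 3-step route produces this change.

impossible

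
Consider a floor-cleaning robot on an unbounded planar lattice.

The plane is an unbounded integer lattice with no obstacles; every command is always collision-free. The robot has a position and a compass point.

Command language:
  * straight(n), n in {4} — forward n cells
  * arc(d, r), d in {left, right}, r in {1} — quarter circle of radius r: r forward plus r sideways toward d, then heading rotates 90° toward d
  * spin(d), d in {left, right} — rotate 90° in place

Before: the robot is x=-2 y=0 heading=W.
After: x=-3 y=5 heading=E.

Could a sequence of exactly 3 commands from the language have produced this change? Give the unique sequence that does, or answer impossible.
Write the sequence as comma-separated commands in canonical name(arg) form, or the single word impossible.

arc(right, 1), straight(4), spin(right)

key: position moved to (-3,5) AND the heading swung to E — translation plus rotation needed
from: x=-2 y=0 heading=W
1. arc(right, 1) → x=-3 y=1 heading=N
2. straight(4) → x=-3 y=5 heading=N
3. spin(right) → x=-3 y=5 heading=E
all 125 alternatives checked — unique.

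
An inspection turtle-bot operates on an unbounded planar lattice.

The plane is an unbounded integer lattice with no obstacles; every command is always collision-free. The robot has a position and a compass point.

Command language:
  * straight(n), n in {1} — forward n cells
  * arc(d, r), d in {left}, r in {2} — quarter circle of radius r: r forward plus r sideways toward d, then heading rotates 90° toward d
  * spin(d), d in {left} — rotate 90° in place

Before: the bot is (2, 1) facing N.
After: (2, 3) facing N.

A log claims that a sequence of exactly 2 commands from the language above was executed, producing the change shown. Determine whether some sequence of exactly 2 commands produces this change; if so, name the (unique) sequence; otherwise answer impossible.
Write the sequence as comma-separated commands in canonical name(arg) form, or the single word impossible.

straight(1), straight(1)

key: still facing N at the end — nothing in the sequence rotates
begin: (2, 1) facing N
1. straight(1) → (2, 2) facing N
2. straight(1) → (2, 3) facing N
uniquely the one of 9 2-step routes that fits.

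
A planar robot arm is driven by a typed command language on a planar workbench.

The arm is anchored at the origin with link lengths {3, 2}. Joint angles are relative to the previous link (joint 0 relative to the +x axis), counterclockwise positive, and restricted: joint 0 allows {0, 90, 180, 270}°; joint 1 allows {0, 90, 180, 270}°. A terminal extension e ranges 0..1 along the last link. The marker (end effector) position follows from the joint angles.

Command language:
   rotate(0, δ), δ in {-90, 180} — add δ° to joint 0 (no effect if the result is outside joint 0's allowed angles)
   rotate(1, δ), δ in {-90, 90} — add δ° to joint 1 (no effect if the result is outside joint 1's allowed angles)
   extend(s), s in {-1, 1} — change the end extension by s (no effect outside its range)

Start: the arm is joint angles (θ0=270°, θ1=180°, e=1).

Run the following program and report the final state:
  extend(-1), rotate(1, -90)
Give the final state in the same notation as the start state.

begin: joint angles (θ0=270°, θ1=180°, e=1)
[1] after extend(-1): joint angles (θ0=270°, θ1=180°, e=0)
[2] after rotate(1, -90): joint angles (θ0=270°, θ1=90°, e=0)

joint angles (θ0=270°, θ1=90°, e=0)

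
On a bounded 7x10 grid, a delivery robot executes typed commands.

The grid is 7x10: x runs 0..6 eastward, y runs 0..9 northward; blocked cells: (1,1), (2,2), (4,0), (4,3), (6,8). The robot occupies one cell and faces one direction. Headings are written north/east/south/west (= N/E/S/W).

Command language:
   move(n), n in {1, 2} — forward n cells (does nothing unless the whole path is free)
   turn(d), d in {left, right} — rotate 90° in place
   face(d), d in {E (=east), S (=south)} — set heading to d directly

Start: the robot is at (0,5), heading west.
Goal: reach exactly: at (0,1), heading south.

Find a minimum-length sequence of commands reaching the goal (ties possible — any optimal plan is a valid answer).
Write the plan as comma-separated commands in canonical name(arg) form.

initial: at (0,5), heading west
step 1 (face(S)): at (0,5), heading south
step 2 (move(2)): at (0,3), heading south
step 3 (move(2)): at (0,1), heading south
no 2-step plan works, so 3 is optimal.

face(S), move(2), move(2)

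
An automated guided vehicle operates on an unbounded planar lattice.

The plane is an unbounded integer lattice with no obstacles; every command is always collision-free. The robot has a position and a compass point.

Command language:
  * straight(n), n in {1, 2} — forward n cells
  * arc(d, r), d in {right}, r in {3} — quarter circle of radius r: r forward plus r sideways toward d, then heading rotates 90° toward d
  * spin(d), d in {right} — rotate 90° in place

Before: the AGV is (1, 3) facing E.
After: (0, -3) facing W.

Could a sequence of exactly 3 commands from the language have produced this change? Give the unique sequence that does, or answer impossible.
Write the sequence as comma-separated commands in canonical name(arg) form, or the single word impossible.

arc(right, 3), arc(right, 3), straight(1)

key: cell and facing (now W) both changed — the 3 commands mix motion and turning
from: (1, 3) facing E
step 1 (arc(right, 3)): (4, 0) facing S
step 2 (arc(right, 3)): (1, -3) facing W
step 3 (straight(1)): (0, -3) facing W
uniquely the one of 64 3-step routes that fits.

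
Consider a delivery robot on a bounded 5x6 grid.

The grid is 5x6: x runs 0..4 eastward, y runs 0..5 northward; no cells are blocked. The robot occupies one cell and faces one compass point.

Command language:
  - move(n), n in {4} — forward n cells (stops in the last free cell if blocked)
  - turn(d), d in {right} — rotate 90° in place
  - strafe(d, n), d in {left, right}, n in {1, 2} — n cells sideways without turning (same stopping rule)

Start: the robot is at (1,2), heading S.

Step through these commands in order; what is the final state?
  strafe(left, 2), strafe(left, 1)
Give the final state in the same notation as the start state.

from: at (1,2), heading S
1. strafe(left, 2) → at (3,2), heading S
2. strafe(left, 1) → at (4,2), heading S

at (4,2), heading S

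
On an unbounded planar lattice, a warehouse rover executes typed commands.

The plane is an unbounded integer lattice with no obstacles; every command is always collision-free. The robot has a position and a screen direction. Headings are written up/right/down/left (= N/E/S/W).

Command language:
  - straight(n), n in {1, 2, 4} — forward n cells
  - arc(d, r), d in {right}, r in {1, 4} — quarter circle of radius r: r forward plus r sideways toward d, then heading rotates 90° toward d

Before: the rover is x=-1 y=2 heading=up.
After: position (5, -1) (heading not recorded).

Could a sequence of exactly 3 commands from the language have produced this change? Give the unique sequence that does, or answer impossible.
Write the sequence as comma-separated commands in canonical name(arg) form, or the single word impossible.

arc(right, 1), straight(1), arc(right, 4)

key: running arc(right, 4) before arc(right, 1) would end elsewhere — order is forced
initial: x=-1 y=2 heading=up
1. arc(right, 1) → x=0 y=3 heading=right
2. straight(1) → x=1 y=3 heading=right
3. arc(right, 4) → x=5 y=-1 heading=down
no rival 3-sequence matches.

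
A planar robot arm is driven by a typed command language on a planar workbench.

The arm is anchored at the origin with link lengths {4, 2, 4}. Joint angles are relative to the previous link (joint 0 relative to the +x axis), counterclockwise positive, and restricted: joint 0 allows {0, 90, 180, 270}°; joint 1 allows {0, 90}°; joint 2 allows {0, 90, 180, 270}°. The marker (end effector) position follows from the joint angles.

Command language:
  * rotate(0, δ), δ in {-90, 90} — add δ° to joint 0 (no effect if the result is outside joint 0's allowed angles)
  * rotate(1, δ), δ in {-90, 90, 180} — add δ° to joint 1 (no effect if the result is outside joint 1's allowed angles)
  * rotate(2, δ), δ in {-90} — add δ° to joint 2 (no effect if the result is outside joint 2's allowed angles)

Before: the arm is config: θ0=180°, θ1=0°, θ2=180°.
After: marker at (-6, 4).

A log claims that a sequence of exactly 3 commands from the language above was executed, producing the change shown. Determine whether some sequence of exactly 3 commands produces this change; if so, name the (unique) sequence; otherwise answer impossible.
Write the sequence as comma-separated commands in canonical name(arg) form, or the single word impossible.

rotate(2, -90), rotate(2, -90), rotate(2, -90)

initial: config: θ0=180°, θ1=0°, θ2=180°
1. rotate(2, -90) → config: θ0=180°, θ1=0°, θ2=90°
2. rotate(2, -90) → config: θ0=180°, θ1=0°, θ2=0°
3. rotate(2, -90) → config: θ0=180°, θ1=0°, θ2=270°
no rival 3-sequence matches.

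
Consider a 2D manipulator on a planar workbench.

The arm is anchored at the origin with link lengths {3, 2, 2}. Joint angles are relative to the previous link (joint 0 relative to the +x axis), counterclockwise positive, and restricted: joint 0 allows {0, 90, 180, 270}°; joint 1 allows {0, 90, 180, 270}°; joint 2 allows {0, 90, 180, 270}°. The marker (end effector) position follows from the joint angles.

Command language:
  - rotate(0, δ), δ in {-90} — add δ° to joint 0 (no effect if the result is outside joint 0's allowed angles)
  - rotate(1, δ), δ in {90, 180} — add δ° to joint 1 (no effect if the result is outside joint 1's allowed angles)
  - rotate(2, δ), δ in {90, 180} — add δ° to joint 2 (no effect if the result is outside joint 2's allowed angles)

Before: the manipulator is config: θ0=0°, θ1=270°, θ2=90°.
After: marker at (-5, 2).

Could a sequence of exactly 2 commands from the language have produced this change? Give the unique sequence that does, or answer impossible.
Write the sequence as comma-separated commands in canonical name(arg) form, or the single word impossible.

initial: config: θ0=0°, θ1=270°, θ2=90°
[1] after rotate(0, -90): config: θ0=270°, θ1=270°, θ2=90°
[2] after rotate(0, -90): config: θ0=180°, θ1=270°, θ2=90°
uniquely the one of 25 2-step routes that fits.

rotate(0, -90), rotate(0, -90)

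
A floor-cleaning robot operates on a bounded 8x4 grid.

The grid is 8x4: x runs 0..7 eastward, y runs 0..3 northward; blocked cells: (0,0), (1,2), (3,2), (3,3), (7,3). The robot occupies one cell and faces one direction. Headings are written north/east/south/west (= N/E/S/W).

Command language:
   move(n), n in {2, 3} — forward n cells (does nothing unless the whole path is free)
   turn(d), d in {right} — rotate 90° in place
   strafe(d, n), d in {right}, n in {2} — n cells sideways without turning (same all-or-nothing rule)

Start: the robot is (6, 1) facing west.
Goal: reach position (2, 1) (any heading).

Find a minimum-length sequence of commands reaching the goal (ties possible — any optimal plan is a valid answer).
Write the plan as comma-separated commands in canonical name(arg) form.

t0: (6, 1) facing west
[1] after move(2): (4, 1) facing west
[2] after move(2): (2, 1) facing west
shorter routes all fall short; 2 is best.

move(2), move(2)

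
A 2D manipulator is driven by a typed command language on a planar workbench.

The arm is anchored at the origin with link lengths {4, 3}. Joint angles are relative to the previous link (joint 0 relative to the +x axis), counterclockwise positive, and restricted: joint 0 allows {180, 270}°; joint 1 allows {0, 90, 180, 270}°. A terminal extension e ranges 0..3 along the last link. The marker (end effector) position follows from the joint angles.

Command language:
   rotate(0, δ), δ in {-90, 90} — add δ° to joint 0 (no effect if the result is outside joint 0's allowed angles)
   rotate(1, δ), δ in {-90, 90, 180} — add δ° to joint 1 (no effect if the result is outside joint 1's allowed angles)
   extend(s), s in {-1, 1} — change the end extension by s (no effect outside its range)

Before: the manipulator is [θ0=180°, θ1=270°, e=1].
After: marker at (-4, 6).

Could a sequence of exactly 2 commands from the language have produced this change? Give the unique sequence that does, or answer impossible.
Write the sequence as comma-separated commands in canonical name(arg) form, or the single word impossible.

begin: [θ0=180°, θ1=270°, e=1]
1. extend(1) → [θ0=180°, θ1=270°, e=2]
2. extend(1) → [θ0=180°, θ1=270°, e=3]
uniquely the one of 49 2-step routes that fits.

extend(1), extend(1)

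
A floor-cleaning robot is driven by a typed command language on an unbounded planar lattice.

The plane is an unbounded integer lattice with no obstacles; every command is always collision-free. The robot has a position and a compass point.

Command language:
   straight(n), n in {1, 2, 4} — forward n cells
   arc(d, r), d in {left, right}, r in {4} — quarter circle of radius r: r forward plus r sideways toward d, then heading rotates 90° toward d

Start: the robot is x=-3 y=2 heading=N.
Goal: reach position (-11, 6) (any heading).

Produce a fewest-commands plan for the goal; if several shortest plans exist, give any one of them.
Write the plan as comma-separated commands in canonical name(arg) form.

begin: x=-3 y=2 heading=N
[1] after arc(left, 4): x=-7 y=6 heading=W
[2] after straight(4): x=-11 y=6 heading=W
nothing shorter than 2 reaches the goal.

arc(left, 4), straight(4)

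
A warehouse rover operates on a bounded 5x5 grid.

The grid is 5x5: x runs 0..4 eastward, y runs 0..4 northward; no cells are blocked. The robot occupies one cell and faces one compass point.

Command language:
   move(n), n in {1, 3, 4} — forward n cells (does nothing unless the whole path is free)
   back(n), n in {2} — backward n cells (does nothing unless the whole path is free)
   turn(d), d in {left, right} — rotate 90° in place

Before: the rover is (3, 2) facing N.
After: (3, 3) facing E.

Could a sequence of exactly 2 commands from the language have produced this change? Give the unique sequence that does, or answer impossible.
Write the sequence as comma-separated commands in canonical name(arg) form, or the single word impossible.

move(1), turn(right)

key: running turn(right) before move(1) would end elsewhere — order is forced
t0: (3, 2) facing N
t=1 move(1) ⇒ (3, 3) facing N
t=2 turn(right) ⇒ (3, 3) facing E
no other 2-command option fits: unique.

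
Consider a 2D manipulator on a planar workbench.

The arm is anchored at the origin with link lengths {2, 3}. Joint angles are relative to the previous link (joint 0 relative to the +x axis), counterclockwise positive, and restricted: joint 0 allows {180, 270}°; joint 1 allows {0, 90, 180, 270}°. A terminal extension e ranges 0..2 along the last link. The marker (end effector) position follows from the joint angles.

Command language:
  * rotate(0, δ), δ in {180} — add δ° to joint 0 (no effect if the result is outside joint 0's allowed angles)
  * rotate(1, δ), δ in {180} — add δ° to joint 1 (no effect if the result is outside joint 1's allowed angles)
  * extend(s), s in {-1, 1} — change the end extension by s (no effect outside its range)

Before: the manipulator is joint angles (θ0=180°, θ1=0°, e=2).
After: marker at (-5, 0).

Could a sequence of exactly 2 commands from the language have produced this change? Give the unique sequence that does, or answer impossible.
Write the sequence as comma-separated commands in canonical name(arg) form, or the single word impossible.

start: joint angles (θ0=180°, θ1=0°, e=2)
t=1 extend(-1) ⇒ joint angles (θ0=180°, θ1=0°, e=1)
t=2 extend(-1) ⇒ joint angles (θ0=180°, θ1=0°, e=0)
no rival 2-sequence matches.

extend(-1), extend(-1)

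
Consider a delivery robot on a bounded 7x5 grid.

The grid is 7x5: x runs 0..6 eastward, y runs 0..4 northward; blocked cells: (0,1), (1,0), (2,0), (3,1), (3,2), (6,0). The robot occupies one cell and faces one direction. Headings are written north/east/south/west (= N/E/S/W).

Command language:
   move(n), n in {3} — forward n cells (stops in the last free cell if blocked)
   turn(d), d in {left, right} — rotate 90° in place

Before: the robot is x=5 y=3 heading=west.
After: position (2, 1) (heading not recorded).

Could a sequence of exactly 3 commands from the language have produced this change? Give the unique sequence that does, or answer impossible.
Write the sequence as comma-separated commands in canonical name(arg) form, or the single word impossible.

key: the second move(3) is stopped early by the blocked cell at (2,0)
from: x=5 y=3 heading=west
t=1 move(3) ⇒ x=2 y=3 heading=west
t=2 turn(left) ⇒ x=2 y=3 heading=south
t=3 move(3) ⇒ x=2 y=1 heading=south
no rival 3-sequence matches.

move(3), turn(left), move(3)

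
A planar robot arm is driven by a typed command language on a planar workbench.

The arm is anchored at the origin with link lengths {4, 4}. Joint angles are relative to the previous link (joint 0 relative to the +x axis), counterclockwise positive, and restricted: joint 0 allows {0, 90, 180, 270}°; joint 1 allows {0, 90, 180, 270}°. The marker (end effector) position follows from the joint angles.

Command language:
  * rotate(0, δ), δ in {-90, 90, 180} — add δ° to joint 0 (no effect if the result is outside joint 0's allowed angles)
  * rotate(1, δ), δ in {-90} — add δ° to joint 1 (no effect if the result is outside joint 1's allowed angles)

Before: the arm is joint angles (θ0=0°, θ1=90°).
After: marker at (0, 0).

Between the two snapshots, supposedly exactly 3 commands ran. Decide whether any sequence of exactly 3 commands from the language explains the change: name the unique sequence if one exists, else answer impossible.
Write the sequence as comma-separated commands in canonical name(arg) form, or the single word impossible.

begin: joint angles (θ0=0°, θ1=90°)
t=1 rotate(1, -90) ⇒ joint angles (θ0=0°, θ1=0°)
t=2 rotate(1, -90) ⇒ joint angles (θ0=0°, θ1=270°)
t=3 rotate(1, -90) ⇒ joint angles (θ0=0°, θ1=180°)
no rival 3-sequence matches.

rotate(1, -90), rotate(1, -90), rotate(1, -90)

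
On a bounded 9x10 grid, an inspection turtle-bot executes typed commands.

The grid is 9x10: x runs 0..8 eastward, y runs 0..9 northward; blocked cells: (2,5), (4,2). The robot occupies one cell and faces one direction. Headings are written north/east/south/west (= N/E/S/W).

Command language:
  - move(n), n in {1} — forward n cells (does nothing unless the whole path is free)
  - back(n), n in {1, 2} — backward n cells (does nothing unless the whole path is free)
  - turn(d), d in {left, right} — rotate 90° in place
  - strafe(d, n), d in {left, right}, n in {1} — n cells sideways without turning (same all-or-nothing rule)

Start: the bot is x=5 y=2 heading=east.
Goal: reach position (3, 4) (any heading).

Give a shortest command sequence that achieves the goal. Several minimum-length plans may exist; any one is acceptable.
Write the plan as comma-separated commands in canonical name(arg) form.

from: x=5 y=2 heading=east
1. strafe(left, 1) → x=5 y=3 heading=east
2. strafe(left, 1) → x=5 y=4 heading=east
3. back(2) → x=3 y=4 heading=east
no 2-step plan works, so 3 is optimal.

strafe(left, 1), strafe(left, 1), back(2)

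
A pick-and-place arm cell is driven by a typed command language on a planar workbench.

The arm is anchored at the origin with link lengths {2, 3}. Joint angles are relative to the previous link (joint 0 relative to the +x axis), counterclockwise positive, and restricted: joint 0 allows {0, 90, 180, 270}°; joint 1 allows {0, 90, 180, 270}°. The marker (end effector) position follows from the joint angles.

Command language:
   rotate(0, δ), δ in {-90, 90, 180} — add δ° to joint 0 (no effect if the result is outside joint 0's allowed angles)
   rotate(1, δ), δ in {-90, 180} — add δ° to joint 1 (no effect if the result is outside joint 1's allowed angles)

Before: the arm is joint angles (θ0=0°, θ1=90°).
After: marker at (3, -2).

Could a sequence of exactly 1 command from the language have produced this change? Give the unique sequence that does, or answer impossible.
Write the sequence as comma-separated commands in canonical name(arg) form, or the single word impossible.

from: joint angles (θ0=0°, θ1=90°)
step 1 (rotate(0, -90)): joint angles (θ0=270°, θ1=90°)
uniquely the one of 5 1-step routes that fits.

rotate(0, -90)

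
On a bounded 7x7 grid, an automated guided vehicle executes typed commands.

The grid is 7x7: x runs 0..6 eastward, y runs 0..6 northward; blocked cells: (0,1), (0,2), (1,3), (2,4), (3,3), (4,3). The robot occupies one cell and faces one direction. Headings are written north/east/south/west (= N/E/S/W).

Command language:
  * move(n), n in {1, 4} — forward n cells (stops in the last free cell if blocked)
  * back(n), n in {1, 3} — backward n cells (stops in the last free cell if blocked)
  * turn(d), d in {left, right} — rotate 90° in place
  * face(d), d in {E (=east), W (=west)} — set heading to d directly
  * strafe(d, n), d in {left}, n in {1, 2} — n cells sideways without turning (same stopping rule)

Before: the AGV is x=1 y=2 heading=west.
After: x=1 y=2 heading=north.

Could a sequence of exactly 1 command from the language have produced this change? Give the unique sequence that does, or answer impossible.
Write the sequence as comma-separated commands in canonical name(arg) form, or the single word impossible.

key: (1,2) unchanged — the single command moves nothing
t0: x=1 y=2 heading=west
1. turn(right) → x=1 y=2 heading=north
no other 1-command option fits: unique.

turn(right)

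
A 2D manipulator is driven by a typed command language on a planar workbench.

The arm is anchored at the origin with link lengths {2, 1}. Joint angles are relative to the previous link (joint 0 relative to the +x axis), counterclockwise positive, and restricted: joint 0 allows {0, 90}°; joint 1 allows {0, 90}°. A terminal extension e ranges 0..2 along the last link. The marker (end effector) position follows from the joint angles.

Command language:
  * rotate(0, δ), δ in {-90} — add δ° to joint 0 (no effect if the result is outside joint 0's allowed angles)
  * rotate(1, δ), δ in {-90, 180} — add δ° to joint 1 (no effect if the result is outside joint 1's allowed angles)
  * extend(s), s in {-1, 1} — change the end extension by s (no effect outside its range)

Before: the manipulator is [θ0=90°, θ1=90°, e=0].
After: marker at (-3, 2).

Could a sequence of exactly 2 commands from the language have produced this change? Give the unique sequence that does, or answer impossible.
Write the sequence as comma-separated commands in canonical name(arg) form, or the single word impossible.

start: [θ0=90°, θ1=90°, e=0]
step 1 (extend(1)): [θ0=90°, θ1=90°, e=1]
step 2 (extend(1)): [θ0=90°, θ1=90°, e=2]
all 25 alternatives checked — unique.

extend(1), extend(1)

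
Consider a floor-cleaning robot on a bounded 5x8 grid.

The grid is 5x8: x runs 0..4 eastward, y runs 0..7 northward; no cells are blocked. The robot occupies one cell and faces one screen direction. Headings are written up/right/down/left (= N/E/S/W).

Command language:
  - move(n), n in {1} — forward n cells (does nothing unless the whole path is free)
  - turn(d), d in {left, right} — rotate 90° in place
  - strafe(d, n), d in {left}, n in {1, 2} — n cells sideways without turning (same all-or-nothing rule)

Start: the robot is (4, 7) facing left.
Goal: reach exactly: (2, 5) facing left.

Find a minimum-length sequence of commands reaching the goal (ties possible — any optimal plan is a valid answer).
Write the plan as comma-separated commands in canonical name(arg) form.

start: (4, 7) facing left
[1] after strafe(left, 2): (4, 5) facing left
[2] after move(1): (3, 5) facing left
[3] after move(1): (2, 5) facing left
shorter routes all fall short; 3 is best.

strafe(left, 2), move(1), move(1)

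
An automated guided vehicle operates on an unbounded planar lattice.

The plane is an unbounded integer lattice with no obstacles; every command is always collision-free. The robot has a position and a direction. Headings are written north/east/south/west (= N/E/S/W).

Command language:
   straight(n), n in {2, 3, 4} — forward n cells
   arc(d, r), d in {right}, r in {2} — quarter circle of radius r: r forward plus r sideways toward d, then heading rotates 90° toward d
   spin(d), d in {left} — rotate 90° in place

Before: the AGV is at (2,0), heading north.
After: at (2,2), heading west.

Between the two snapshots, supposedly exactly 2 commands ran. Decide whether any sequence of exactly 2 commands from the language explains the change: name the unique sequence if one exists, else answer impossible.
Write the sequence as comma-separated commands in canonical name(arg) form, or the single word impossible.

key: cell and facing (now W) both changed — the 2 commands mix motion and turning
from: at (2,0), heading north
1. straight(2) → at (2,2), heading north
2. spin(left) → at (2,2), heading west
uniquely the one of 25 2-step routes that fits.

straight(2), spin(left)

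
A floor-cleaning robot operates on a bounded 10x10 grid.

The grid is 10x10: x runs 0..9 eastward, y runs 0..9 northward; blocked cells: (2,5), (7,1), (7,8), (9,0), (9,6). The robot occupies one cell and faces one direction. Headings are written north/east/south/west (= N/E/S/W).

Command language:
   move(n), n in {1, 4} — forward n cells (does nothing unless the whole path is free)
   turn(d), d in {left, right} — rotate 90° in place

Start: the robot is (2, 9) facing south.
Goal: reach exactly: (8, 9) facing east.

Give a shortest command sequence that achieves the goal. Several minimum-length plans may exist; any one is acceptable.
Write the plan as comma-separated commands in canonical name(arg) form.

begin: (2, 9) facing south
step 1 (turn(left)): (2, 9) facing east
step 2 (move(4)): (6, 9) facing east
step 3 (move(1)): (7, 9) facing east
step 4 (move(1)): (8, 9) facing east
nothing shorter than 4 reaches the goal.

turn(left), move(4), move(1), move(1)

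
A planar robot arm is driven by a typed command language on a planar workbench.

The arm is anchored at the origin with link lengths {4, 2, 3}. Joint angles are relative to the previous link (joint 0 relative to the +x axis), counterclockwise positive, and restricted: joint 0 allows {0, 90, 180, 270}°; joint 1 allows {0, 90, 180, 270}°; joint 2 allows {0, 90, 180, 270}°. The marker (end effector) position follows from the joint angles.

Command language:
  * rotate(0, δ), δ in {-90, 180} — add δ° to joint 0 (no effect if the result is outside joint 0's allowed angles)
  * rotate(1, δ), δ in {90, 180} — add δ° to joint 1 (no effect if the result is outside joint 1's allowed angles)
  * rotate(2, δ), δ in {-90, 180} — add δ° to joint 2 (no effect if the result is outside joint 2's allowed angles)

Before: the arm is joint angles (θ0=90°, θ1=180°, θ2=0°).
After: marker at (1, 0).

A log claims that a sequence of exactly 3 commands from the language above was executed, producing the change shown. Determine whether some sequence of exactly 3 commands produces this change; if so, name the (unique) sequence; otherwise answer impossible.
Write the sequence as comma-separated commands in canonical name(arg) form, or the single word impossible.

start: joint angles (θ0=90°, θ1=180°, θ2=0°)
1. rotate(0, -90) → joint angles (θ0=0°, θ1=180°, θ2=0°)
2. rotate(0, -90) → joint angles (θ0=270°, θ1=180°, θ2=0°)
3. rotate(0, -90) → joint angles (θ0=180°, θ1=180°, θ2=0°)
no other 3-command option fits: unique.

rotate(0, -90), rotate(0, -90), rotate(0, -90)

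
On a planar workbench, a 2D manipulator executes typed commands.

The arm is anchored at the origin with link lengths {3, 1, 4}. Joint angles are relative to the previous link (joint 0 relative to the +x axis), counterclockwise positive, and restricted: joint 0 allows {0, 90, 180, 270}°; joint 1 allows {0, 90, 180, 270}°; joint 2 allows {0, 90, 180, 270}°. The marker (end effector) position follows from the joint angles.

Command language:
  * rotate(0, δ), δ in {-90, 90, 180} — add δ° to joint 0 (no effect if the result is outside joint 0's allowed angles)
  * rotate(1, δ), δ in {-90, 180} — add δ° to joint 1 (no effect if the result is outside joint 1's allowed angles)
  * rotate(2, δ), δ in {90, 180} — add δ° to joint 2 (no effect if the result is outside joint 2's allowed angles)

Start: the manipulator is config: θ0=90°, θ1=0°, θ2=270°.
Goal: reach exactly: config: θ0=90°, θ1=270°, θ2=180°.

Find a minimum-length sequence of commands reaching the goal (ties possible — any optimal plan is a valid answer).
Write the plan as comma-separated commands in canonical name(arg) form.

t0: config: θ0=90°, θ1=0°, θ2=270°
[1] after rotate(1, -90): config: θ0=90°, θ1=270°, θ2=270°
[2] after rotate(2, 90): config: θ0=90°, θ1=270°, θ2=0°
[3] after rotate(2, 180): config: θ0=90°, θ1=270°, θ2=180°
shorter routes all fall short; 3 is best.

rotate(1, -90), rotate(2, 90), rotate(2, 180)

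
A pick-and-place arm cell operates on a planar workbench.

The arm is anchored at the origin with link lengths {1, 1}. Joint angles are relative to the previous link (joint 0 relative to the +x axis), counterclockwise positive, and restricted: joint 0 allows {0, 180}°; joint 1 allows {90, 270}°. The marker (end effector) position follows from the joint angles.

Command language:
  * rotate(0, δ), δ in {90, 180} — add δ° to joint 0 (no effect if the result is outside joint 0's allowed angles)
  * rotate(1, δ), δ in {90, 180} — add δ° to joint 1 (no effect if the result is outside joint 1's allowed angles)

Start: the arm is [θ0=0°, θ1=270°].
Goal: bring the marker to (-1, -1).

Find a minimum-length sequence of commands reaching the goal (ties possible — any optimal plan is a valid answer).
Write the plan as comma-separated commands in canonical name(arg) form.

rotate(1, 180), rotate(0, 180)

initial: [θ0=0°, θ1=270°]
[1] after rotate(1, 180): [θ0=0°, θ1=90°]
[2] after rotate(0, 180): [θ0=180°, θ1=90°]
nothing shorter than 2 reaches the goal.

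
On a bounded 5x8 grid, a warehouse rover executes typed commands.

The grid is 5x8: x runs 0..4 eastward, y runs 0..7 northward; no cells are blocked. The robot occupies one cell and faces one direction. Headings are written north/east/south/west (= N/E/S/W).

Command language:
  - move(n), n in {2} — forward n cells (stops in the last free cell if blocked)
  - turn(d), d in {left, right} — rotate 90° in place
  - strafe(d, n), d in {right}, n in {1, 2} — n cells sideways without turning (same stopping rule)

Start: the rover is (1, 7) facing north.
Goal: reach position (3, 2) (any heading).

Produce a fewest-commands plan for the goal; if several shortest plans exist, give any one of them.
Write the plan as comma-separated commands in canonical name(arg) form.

strafe(right, 2), turn(right), strafe(right, 1), strafe(right, 2), strafe(right, 2)

initial: (1, 7) facing north
step 1 (strafe(right, 2)): (3, 7) facing north
step 2 (turn(right)): (3, 7) facing east
step 3 (strafe(right, 1)): (3, 6) facing east
step 4 (strafe(right, 2)): (3, 4) facing east
step 5 (strafe(right, 2)): (3, 2) facing east
minimal: 5 command(s), checked below 5.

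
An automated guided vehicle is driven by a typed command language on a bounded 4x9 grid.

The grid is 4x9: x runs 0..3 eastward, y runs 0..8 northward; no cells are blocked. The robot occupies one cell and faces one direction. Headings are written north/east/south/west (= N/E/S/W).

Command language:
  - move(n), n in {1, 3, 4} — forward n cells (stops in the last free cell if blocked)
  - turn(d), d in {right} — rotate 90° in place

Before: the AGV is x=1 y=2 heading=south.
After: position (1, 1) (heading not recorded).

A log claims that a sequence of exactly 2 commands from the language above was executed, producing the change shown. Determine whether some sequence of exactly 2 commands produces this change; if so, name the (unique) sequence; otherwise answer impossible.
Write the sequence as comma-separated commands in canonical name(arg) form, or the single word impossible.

key: order matters: swapping move(1) and turn(right) lands elsewhere
begin: x=1 y=2 heading=south
step 1 (move(1)): x=1 y=1 heading=south
step 2 (turn(right)): x=1 y=1 heading=west
all 16 alternatives checked — unique.

move(1), turn(right)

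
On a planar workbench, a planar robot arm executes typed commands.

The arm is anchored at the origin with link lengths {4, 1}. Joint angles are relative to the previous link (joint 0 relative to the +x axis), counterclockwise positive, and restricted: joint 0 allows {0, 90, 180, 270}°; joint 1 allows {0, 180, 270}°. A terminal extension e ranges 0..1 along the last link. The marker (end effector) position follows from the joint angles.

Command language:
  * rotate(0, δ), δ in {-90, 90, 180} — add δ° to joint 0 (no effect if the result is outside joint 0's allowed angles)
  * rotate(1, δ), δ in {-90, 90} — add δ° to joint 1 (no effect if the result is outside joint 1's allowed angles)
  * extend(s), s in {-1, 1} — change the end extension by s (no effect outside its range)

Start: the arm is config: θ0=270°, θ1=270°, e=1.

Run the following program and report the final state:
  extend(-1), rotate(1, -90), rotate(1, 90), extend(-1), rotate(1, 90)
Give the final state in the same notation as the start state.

initial: config: θ0=270°, θ1=270°, e=1
1. extend(-1) → config: θ0=270°, θ1=270°, e=0
2. rotate(1, -90) → config: θ0=270°, θ1=180°, e=0
3. rotate(1, 90) → config: θ0=270°, θ1=270°, e=0
4. extend(-1) → config: θ0=270°, θ1=270°, e=0
5. rotate(1, 90) → config: θ0=270°, θ1=0°, e=0

config: θ0=270°, θ1=0°, e=0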